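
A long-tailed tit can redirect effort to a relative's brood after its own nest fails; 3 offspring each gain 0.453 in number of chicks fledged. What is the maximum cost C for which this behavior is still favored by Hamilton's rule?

r to an offspring = 1/2 (one parent–offspring link: r = (1/2)^1 = 1/2).
Hamilton's rule: n·r·B > C, so the trait is favored while C < n·r·B = 3·0.5·0.453 = 0.6795.

0.6795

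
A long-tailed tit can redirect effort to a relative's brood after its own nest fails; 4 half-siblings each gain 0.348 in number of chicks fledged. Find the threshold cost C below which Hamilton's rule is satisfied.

r to a half-sibling = 0.25 (half-sibs share one parent — one path of length 2: r = (1/2)^2 = 1/4).
Hamilton's rule: n·r·B > C, so the trait is favored while C < n·r·B = 4·0.25·0.348 = 0.348.

0.348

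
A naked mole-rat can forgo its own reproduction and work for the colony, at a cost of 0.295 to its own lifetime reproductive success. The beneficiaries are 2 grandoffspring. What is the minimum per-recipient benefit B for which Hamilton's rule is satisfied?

r to a grandoffspring = 1/4 (two parent–offspring links: r = (1/2)^2 = 1/4).
Hamilton's rule with n recipients of equal r: n·r·B > C, so B > C/(n·r) = 0.295/(2·0.25) = 0.59.

0.59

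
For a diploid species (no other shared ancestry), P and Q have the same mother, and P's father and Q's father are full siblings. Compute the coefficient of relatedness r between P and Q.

0.375

Wright's path rule: contributions from independent ancestry routes add.
P and Q are related in two ways: half-sibs through their shared mother (r = 1/4) and first cousins through their fathers (r = 1/8).
r = 1/4 + 1/8 = 3/8 = 0.375.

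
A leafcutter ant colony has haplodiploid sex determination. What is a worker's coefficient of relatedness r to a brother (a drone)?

0.25

Her haploid brother carries none of their father's genes and a random half of their mother's genome; that half matches the maternal half of her own genome with probability 1/2: r = 1/2 · 1/2 = 1/4.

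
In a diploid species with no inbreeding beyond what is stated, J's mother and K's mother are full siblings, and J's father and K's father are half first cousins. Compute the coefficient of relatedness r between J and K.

Wright's path rule: contributions from independent ancestry routes add.
J and K are related in two ways: first cousins through their mothers (r = 1/8) and half second cousins through their fathers (r = 1/64).
r = 1/8 + 1/64 = 0.140625.

0.140625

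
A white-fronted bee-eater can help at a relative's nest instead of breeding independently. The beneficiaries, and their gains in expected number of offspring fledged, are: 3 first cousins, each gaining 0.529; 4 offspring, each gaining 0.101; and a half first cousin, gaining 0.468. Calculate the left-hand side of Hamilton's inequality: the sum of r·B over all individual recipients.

0.429625

r to a first cousin = 1/8 (first cousins share one grandparent pair — two paths of length 4: r = 2·(1/2)^4 = 1/8).
r to an offspring = 1/2 (one parent–offspring link: r = (1/2)^1 = 1/2).
r to a half first cousin = 0.0625 (half first cousins share one grandparent — one path of length 4: r = (1/2)^4 = 1/16).
Summing one r·B term per recipient: 3·0.125·0.529 + 4·0.5·0.101 + 1·0.0625·0.468 = 0.429625.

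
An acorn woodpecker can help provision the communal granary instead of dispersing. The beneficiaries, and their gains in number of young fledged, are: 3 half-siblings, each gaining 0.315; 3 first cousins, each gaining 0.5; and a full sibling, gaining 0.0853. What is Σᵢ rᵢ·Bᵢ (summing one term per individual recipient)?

r to a half-sibling = 1/4 (half-sibs share one parent — one path of length 2: r = (1/2)^2 = 1/4).
r to a first cousin = 1/8 (first cousins share one grandparent pair — two paths of length 4: r = 2·(1/2)^4 = 1/8).
r to a full sibling = 1/2 (full sibs share both parents — two paths of length 2: r = 2·(1/2)^2 = 1/2).
Summing one r·B term per recipient: 3·0.25·0.315 + 3·0.125·0.5 + 1·0.5·0.0853 = 0.4664.

0.4664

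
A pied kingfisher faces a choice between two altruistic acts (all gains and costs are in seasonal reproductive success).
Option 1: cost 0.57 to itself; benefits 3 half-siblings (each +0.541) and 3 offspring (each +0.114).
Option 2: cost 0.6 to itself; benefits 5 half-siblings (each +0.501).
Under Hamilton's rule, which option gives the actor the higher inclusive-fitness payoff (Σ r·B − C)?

Option 2

Option 1: r to a half-sibling = 0.25.
Option 1: r to an offspring = 0.5.
Option 1: Σ r·B − C = (3·0.25·0.541 + 3·0.5·0.114) − 0.57 = 0.00675.
Option 2: r to a half-sibling = 0.25.
Option 2: Σ r·B − C = (5·0.25·0.501) − 0.6 = 0.02625.
Option 2 has the higher net inclusive-fitness payoff.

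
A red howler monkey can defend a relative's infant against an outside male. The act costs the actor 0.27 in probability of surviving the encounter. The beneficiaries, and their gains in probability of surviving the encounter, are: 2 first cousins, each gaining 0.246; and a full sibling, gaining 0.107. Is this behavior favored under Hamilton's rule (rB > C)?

Hamilton's rule: the trait is favored when the sum of r·B over every recipient exceeds the actor's cost C.
r to a first cousin = 0.125 (first cousins share one grandparent pair — two paths of length 4: r = 2·(1/2)^4 = 1/8).
r to a full sibling = 1/2 (full sibs share both parents — two paths of length 2: r = 2·(1/2)^2 = 1/2).
Summing one r·B term per recipient: 2·0.125·0.246 + 1·0.5·0.107 = 0.115.
0.115 < 0.27: the indirect benefit is less than the cost.

No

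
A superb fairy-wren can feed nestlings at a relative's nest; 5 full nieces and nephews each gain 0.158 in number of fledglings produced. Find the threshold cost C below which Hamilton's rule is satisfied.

0.1975

r to a full niece or nephew = 1/4 (full aunt/uncle↔niece/nephew: two paths of length 3 through the shared grandparent pair: r = 2·(1/2)^3 = 1/4).
Hamilton's rule: n·r·B > C, so the trait is favored while C < n·r·B = 5·0.25·0.158 = 0.1975.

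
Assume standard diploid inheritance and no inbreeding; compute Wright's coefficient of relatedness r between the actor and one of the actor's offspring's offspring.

0.25

Each parent–offspring link contributes a factor of 1/2, and independent paths through distinct common ancestors add.
Two parent–offspring links: r = (1/2)^2 = 1/4.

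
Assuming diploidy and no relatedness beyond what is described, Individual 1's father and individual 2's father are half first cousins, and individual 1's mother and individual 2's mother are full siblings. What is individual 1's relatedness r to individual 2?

0.140625

Relatedness sums over independent paths through distinct common ancestors.
Individual 1 and individual 2 are related in two ways: half second cousins through their fathers (r = 1/64) and first cousins through their mothers (r = 1/8).
r = 1/64 + 1/8 = 9/64 = 0.140625.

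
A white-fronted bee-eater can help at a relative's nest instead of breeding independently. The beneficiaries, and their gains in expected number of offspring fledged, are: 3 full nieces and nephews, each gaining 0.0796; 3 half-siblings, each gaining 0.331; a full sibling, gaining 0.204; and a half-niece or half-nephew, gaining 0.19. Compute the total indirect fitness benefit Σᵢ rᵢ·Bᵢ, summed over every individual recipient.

0.4337

r to a full niece or nephew = 0.25 (full aunt/uncle↔niece/nephew: two paths of length 3 through the shared grandparent pair: r = 2·(1/2)^3 = 1/4).
r to a half-sibling = 1/4 (half-sibs share one parent — one path of length 2: r = (1/2)^2 = 1/4).
r to a full sibling = 1/2 (full sibs share both parents — two paths of length 2: r = 2·(1/2)^2 = 1/2).
r to a half-niece or half-nephew = 0.125 (half-aunt/uncle↔niece/nephew: one path of length 3: r = (1/2)^3 = 1/8).
Summing one r·B term per recipient: 3·0.25·0.0796 + 3·0.25·0.331 + 1·0.5·0.204 + 1·0.125·0.19 = 0.4337.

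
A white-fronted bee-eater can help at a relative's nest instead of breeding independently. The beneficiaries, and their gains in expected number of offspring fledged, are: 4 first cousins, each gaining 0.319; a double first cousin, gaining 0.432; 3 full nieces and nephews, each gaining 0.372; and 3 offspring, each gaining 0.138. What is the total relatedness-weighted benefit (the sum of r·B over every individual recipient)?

r to a first cousin = 0.125 (first cousins share one grandparent pair — two paths of length 4: r = 2·(1/2)^4 = 1/8).
r to a double first cousin = 0.25 (double first cousins share both grandparent pairs — four paths of length 4: r = 4·(1/2)^4 = 1/4).
r to a full niece or nephew = 0.25 (full aunt/uncle↔niece/nephew: two paths of length 3 through the shared grandparent pair: r = 2·(1/2)^3 = 1/4).
r to an offspring = 0.5 (one parent–offspring link: r = (1/2)^1 = 1/2).
Summing one r·B term per recipient: 4·0.125·0.319 + 1·0.25·0.432 + 3·0.25·0.372 + 3·0.5·0.138 = 0.7535.

0.7535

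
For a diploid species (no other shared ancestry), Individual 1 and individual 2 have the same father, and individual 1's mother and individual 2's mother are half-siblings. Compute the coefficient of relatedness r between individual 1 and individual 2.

Wright's path rule: contributions from independent ancestry routes add.
Individual 1 and individual 2 are related in two ways: half-sibs through their shared father (r = 1/4) and half first cousins through their mothers (r = 1/16).
r = 1/4 + 1/16 = 5/16 = 0.3125.

0.3125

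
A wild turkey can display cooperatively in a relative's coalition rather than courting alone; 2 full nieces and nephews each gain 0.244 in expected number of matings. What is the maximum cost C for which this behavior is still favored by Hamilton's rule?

r to a full niece or nephew = 1/4 (full aunt/uncle↔niece/nephew: two paths of length 3 through the shared grandparent pair: r = 2·(1/2)^3 = 1/4).
Hamilton's rule: n·r·B > C, so the trait is favored while C < n·r·B = 2·0.25·0.244 = 0.122.

0.122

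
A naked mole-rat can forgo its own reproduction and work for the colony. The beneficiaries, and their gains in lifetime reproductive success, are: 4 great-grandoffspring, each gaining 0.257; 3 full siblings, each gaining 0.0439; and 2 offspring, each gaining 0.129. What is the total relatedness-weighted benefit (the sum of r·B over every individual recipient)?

0.32335

r to a great-grandoffspring = 1/8 (three parent–offspring links: r = (1/2)^3 = 1/8).
r to a full sibling = 1/2 (full sibs share both parents — two paths of length 2: r = 2·(1/2)^2 = 1/2).
r to an offspring = 1/2 (one parent–offspring link: r = (1/2)^1 = 1/2).
Summing one r·B term per recipient: 4·0.125·0.257 + 3·0.5·0.0439 + 2·0.5·0.129 = 0.32335.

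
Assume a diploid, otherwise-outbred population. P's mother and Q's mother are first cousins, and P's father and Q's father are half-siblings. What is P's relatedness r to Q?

With two independent routes of shared ancestry, r is the sum of the two contributions.
P and Q are related in two ways: second cousins through their mothers (r = 1/32) and half first cousins through their fathers (r = 1/16).
r = 1/32 + 1/16 = 3/32 = 0.09375.

0.09375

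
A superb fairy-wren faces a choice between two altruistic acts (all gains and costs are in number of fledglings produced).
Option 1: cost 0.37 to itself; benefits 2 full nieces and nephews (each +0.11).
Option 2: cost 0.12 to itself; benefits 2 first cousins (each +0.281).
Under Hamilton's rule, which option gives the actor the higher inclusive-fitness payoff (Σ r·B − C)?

Option 2

Option 1: r to a full niece or nephew = 0.25.
Option 1: Σ r·B − C = (2·0.25·0.11) − 0.37 = -0.315.
Option 2: r to a first cousin = 0.125.
Option 2: Σ r·B − C = (2·0.125·0.281) − 0.12 = -0.04975.
Option 2 has the higher net inclusive-fitness payoff.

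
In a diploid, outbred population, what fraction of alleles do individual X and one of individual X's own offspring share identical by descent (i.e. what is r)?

Each parent–offspring link contributes a factor of 1/2, and independent paths through distinct common ancestors add.
One parent–offspring link: r = (1/2)^1 = 1/2.

0.5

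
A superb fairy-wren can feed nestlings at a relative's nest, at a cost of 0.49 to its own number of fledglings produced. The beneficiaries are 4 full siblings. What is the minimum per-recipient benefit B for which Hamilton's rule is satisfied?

0.245

r to a full sibling = 1/2 (full sibs share both parents — two paths of length 2: r = 2·(1/2)^2 = 1/2).
Hamilton's rule with n recipients of equal r: n·r·B > C, so B > C/(n·r) = 0.49/(4·0.5) = 0.245.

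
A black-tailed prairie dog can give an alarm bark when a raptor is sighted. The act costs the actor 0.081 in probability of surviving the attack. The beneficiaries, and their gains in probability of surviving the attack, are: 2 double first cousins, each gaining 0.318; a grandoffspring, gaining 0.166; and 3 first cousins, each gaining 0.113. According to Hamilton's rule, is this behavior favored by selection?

Yes

Hamilton's rule: the trait is favored when the sum of r·B over every recipient exceeds the actor's cost C.
r to a double first cousin = 0.25 (double first cousins share both grandparent pairs — four paths of length 4: r = 4·(1/2)^4 = 1/4).
r to a grandoffspring = 0.25 (two parent–offspring links: r = (1/2)^2 = 1/4).
r to a first cousin = 1/8 (first cousins share one grandparent pair — two paths of length 4: r = 2·(1/2)^4 = 1/8).
Summing one r·B term per recipient: 2·0.25·0.318 + 1·0.25·0.166 + 3·0.125·0.113 = 0.242875.
0.242875 > 0.081: the indirect benefit exceeds the cost.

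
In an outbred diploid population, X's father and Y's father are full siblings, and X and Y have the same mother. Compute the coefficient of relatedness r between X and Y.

0.375

Independent pedigree routes through distinct common ancestors add.
X and Y are related in two ways: first cousins through their fathers (r = 1/8) and half-sibs through their shared mother (r = 1/4).
r = 1/8 + 1/4 = 3/8 = 0.375.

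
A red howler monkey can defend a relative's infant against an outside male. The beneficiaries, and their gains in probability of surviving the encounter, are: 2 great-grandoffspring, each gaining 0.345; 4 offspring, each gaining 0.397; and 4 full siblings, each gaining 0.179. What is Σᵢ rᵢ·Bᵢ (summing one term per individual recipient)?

r to a great-grandoffspring = 0.125 (three parent–offspring links: r = (1/2)^3 = 1/8).
r to an offspring = 1/2 (one parent–offspring link: r = (1/2)^1 = 1/2).
r to a full sibling = 0.5 (full sibs share both parents — two paths of length 2: r = 2·(1/2)^2 = 1/2).
Summing one r·B term per recipient: 2·0.125·0.345 + 4·0.5·0.397 + 4·0.5·0.179 = 1.23825.

1.23825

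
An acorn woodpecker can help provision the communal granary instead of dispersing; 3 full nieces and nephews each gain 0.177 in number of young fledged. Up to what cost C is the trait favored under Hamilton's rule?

r to a full niece or nephew = 1/4 (full aunt/uncle↔niece/nephew: two paths of length 3 through the shared grandparent pair: r = 2·(1/2)^3 = 1/4).
Hamilton's rule: n·r·B > C, so the trait is favored while C < n·r·B = 3·0.25·0.177 = 0.13275.

0.13275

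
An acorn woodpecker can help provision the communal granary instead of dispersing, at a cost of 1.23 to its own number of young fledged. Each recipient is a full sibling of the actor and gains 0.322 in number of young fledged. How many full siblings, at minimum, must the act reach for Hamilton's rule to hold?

r to a full sibling = 0.5 (full sibs share both parents — two paths of length 2: r = 2·(1/2)^2 = 1/2).
Hamilton's rule: n·r·B > C  ⇒  n > C/(r·B) = 1.23/(0.5·0.322) = 7.64.
The smallest integer exceeding 7.64 is 8.

8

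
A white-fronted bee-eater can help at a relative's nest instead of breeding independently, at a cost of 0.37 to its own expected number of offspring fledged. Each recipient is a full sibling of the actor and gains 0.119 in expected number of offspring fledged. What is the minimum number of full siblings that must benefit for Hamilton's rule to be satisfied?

r to a full sibling = 0.5 (full sibs share both parents — two paths of length 2: r = 2·(1/2)^2 = 1/2).
Hamilton's rule: n·r·B > C  ⇒  n > C/(r·B) = 0.37/(0.5·0.119) = 6.218.
The smallest integer exceeding 6.218 is 7.

7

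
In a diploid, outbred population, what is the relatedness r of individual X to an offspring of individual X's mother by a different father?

Each parent–offspring link contributes a factor of 1/2, and independent paths through distinct common ancestors add.
Half-sibs share one parent — one path of length 2: r = (1/2)^2 = 1/4.

0.25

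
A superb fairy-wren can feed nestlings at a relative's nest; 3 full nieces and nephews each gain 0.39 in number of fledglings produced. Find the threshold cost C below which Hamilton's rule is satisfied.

r to a full niece or nephew = 0.25 (full aunt/uncle↔niece/nephew: two paths of length 3 through the shared grandparent pair: r = 2·(1/2)^3 = 1/4).
Hamilton's rule: n·r·B > C, so the trait is favored while C < n·r·B = 3·0.25·0.39 = 0.2925.

0.2925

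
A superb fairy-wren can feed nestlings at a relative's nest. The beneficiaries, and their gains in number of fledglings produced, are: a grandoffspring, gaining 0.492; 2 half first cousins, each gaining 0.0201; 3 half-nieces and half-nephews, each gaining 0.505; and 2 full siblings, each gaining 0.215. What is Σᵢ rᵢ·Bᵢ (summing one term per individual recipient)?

r to a grandoffspring = 0.25 (two parent–offspring links: r = (1/2)^2 = 1/4).
r to a half first cousin = 0.0625 (half first cousins share one grandparent — one path of length 4: r = (1/2)^4 = 1/16).
r to a half-niece or half-nephew = 1/8 (half-aunt/uncle↔niece/nephew: one path of length 3: r = (1/2)^3 = 1/8).
r to a full sibling = 1/2 (full sibs share both parents — two paths of length 2: r = 2·(1/2)^2 = 1/2).
Summing one r·B term per recipient: 1·0.25·0.492 + 2·0.0625·0.0201 + 3·0.125·0.505 + 2·0.5·0.215 = 0.5298875.

0.5298875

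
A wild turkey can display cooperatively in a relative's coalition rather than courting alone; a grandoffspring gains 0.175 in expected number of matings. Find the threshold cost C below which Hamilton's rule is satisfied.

0.04375

r to a grandoffspring = 1/4 (two parent–offspring links: r = (1/2)^2 = 1/4).
Hamilton's rule: n·r·B > C, so the trait is favored while C < n·r·B = 1·0.25·0.175 = 0.04375.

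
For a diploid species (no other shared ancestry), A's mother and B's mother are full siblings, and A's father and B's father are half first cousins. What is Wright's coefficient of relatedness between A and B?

Relatedness sums over independent paths through distinct common ancestors.
A and B are related in two ways: first cousins through their mothers (r = 1/8) and half second cousins through their fathers (r = 1/64).
r = 1/8 + 1/64 = 0.140625.

0.140625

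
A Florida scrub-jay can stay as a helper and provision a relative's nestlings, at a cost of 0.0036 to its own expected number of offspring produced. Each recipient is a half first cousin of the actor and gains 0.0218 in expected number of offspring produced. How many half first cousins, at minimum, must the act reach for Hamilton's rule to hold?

3

r to a half first cousin = 1/16 (half first cousins share one grandparent — one path of length 4: r = (1/2)^4 = 1/16).
Hamilton's rule: n·r·B > C  ⇒  n > C/(r·B) = 0.0036/(0.0625·0.0218) = 2.642.
The smallest integer exceeding 2.642 is 3.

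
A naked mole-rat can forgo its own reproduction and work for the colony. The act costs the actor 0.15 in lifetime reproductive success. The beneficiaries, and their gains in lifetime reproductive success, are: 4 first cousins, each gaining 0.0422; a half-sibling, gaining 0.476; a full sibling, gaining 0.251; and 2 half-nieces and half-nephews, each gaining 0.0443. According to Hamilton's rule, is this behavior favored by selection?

Hamilton's rule: the trait is favored when the sum of r·B over every recipient exceeds the actor's cost C.
r to a first cousin = 0.125 (first cousins share one grandparent pair — two paths of length 4: r = 2·(1/2)^4 = 1/8).
r to a half-sibling = 1/4 (half-sibs share one parent — one path of length 2: r = (1/2)^2 = 1/4).
r to a full sibling = 1/2 (full sibs share both parents — two paths of length 2: r = 2·(1/2)^2 = 1/2).
r to a half-niece or half-nephew = 0.125 (half-aunt/uncle↔niece/nephew: one path of length 3: r = (1/2)^3 = 1/8).
Summing one r·B term per recipient: 4·0.125·0.0422 + 1·0.25·0.476 + 1·0.5·0.251 + 2·0.125·0.0443 = 0.276675.
0.276675 > 0.15: the indirect benefit exceeds the cost.

Yes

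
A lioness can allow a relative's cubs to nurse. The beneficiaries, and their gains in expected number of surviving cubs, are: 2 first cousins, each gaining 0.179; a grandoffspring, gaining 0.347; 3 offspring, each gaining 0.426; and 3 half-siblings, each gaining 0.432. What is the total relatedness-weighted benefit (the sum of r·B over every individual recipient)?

1.0945

r to a first cousin = 1/8 (first cousins share one grandparent pair — two paths of length 4: r = 2·(1/2)^4 = 1/8).
r to a grandoffspring = 0.25 (two parent–offspring links: r = (1/2)^2 = 1/4).
r to an offspring = 0.5 (one parent–offspring link: r = (1/2)^1 = 1/2).
r to a half-sibling = 1/4 (half-sibs share one parent — one path of length 2: r = (1/2)^2 = 1/4).
Summing one r·B term per recipient: 2·0.125·0.179 + 1·0.25·0.347 + 3·0.5·0.426 + 3·0.25·0.432 = 1.0945.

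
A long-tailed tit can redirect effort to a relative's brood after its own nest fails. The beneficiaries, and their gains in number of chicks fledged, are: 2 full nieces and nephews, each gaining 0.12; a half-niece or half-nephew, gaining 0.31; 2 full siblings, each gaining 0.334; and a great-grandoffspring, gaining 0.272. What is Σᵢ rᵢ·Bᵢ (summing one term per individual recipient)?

r to a full niece or nephew = 1/4 (full aunt/uncle↔niece/nephew: two paths of length 3 through the shared grandparent pair: r = 2·(1/2)^3 = 1/4).
r to a half-niece or half-nephew = 0.125 (half-aunt/uncle↔niece/nephew: one path of length 3: r = (1/2)^3 = 1/8).
r to a full sibling = 1/2 (full sibs share both parents — two paths of length 2: r = 2·(1/2)^2 = 1/2).
r to a great-grandoffspring = 1/8 (three parent–offspring links: r = (1/2)^3 = 1/8).
Summing one r·B term per recipient: 2·0.25·0.12 + 1·0.125·0.31 + 2·0.5·0.334 + 1·0.125·0.272 = 0.46675.

0.46675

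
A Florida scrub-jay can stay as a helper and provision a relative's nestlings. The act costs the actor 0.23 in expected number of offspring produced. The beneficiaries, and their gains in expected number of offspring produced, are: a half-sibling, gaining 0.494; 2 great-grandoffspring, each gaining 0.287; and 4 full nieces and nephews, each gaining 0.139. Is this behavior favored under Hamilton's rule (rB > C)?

Hamilton's rule: the trait is favored when the sum of r·B over every recipient exceeds the actor's cost C.
r to a half-sibling = 0.25 (half-sibs share one parent — one path of length 2: r = (1/2)^2 = 1/4).
r to a great-grandoffspring = 1/8 (three parent–offspring links: r = (1/2)^3 = 1/8).
r to a full niece or nephew = 1/4 (full aunt/uncle↔niece/nephew: two paths of length 3 through the shared grandparent pair: r = 2·(1/2)^3 = 1/4).
Summing one r·B term per recipient: 1·0.25·0.494 + 2·0.125·0.287 + 4·0.25·0.139 = 0.33425.
0.33425 > 0.23: the indirect benefit exceeds the cost.

Yes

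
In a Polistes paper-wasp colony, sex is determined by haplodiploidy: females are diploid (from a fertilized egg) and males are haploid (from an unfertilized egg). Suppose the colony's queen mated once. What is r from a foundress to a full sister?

Haplodiploid full sisters inherit their father's entire haploid genome identically (contributing 1/2) and on average half of their mother's contribution (1/2 · 1/2 = 1/4); r = 1/2 + 1/4 = 3/4.

0.75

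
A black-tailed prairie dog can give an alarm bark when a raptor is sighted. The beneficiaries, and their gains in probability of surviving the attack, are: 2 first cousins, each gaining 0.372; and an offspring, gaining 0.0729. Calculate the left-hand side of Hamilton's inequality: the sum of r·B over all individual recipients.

0.12945

r to a first cousin = 1/8 (first cousins share one grandparent pair — two paths of length 4: r = 2·(1/2)^4 = 1/8).
r to an offspring = 1/2 (one parent–offspring link: r = (1/2)^1 = 1/2).
Summing one r·B term per recipient: 2·0.125·0.372 + 1·0.5·0.0729 = 0.12945.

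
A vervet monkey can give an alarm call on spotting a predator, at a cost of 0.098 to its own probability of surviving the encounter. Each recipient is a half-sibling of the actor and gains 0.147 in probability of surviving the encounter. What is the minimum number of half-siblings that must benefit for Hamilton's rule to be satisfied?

r to a half-sibling = 0.25 (half-sibs share one parent — one path of length 2: r = (1/2)^2 = 1/4).
Hamilton's rule: n·r·B > C  ⇒  n > C/(r·B) = 0.098/(0.25·0.147) = 2.667.
The smallest integer exceeding 2.667 is 3.

3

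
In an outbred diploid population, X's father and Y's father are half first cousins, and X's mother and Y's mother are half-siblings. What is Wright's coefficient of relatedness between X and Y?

Independent pedigree routes through distinct common ancestors add.
X and Y are related in two ways: half second cousins through their fathers (r = 1/64) and half first cousins through their mothers (r = 1/16).
r = 1/64 + 1/16 = 5/64 = 0.078125.

0.078125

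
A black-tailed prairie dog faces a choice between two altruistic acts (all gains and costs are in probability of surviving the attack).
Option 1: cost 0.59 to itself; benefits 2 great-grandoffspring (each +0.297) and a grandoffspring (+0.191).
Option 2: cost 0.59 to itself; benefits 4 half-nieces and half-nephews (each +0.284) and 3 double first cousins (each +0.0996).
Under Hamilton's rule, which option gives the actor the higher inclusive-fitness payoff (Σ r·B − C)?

Option 1: r to a great-grandoffspring = 0.125.
Option 1: r to a grandoffspring = 0.25.
Option 1: Σ r·B − C = (2·0.125·0.297 + 1·0.25·0.191) − 0.59 = -0.468.
Option 2: r to a half-niece or half-nephew = 0.125.
Option 2: r to a double first cousin = 0.25.
Option 2: Σ r·B − C = (4·0.125·0.284 + 3·0.25·0.0996) − 0.59 = -0.3733.
Option 2 has the higher net inclusive-fitness payoff.

Option 2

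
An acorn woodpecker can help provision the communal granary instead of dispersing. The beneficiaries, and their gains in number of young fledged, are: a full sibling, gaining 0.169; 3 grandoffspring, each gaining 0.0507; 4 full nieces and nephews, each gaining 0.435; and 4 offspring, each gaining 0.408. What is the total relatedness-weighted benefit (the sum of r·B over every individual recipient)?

1.373525

r to a full sibling = 0.5 (full sibs share both parents — two paths of length 2: r = 2·(1/2)^2 = 1/2).
r to a grandoffspring = 1/4 (two parent–offspring links: r = (1/2)^2 = 1/4).
r to a full niece or nephew = 1/4 (full aunt/uncle↔niece/nephew: two paths of length 3 through the shared grandparent pair: r = 2·(1/2)^3 = 1/4).
r to an offspring = 1/2 (one parent–offspring link: r = (1/2)^1 = 1/2).
Summing one r·B term per recipient: 1·0.5·0.169 + 3·0.25·0.0507 + 4·0.25·0.435 + 4·0.5·0.408 = 1.373525.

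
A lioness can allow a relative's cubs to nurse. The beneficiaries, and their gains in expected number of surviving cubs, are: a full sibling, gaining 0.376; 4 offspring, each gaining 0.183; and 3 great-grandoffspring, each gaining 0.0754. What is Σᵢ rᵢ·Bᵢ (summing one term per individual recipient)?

0.582275

r to a full sibling = 1/2 (full sibs share both parents — two paths of length 2: r = 2·(1/2)^2 = 1/2).
r to an offspring = 0.5 (one parent–offspring link: r = (1/2)^1 = 1/2).
r to a great-grandoffspring = 0.125 (three parent–offspring links: r = (1/2)^3 = 1/8).
Summing one r·B term per recipient: 1·0.5·0.376 + 4·0.5·0.183 + 3·0.125·0.0754 = 0.582275.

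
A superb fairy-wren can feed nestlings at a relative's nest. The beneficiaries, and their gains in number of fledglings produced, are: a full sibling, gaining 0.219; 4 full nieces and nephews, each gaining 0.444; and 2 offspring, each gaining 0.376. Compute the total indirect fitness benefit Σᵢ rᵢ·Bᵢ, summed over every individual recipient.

0.9295

r to a full sibling = 0.5 (full sibs share both parents — two paths of length 2: r = 2·(1/2)^2 = 1/2).
r to a full niece or nephew = 1/4 (full aunt/uncle↔niece/nephew: two paths of length 3 through the shared grandparent pair: r = 2·(1/2)^3 = 1/4).
r to an offspring = 0.5 (one parent–offspring link: r = (1/2)^1 = 1/2).
Summing one r·B term per recipient: 1·0.5·0.219 + 4·0.25·0.444 + 2·0.5·0.376 = 0.9295.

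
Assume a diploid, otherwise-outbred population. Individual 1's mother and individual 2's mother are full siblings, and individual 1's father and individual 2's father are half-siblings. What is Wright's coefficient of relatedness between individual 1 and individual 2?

0.1875

Wright's path rule: contributions from independent ancestry routes add.
Individual 1 and individual 2 are related in two ways: first cousins through their mothers (r = 1/8) and half first cousins through their fathers (r = 1/16).
r = 1/8 + 1/16 = 0.1875.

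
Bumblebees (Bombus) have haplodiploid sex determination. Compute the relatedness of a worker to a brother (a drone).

0.25

Her haploid brother carries none of their father's genes and a random half of their mother's genome; that half matches the maternal half of her own genome with probability 1/2: r = 1/2 · 1/2 = 1/4.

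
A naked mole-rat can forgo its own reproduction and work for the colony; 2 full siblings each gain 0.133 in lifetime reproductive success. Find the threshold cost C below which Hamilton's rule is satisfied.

0.133

r to a full sibling = 0.5 (full sibs share both parents — two paths of length 2: r = 2·(1/2)^2 = 1/2).
Hamilton's rule: n·r·B > C, so the trait is favored while C < n·r·B = 2·0.5·0.133 = 0.133.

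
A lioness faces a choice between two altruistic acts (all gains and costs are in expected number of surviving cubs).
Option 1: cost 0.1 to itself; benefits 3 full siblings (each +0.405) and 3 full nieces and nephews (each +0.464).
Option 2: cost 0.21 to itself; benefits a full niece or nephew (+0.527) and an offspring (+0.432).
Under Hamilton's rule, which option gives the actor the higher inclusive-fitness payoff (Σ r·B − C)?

Option 1: r to a full sibling = 0.5.
Option 1: r to a full niece or nephew = 0.25.
Option 1: Σ r·B − C = (3·0.5·0.405 + 3·0.25·0.464) − 0.1 = 0.8555.
Option 2: r to a full niece or nephew = 0.25.
Option 2: r to an offspring = 0.5.
Option 2: Σ r·B − C = (1·0.25·0.527 + 1·0.5·0.432) − 0.21 = 0.13775.
Option 1 has the higher net inclusive-fitness payoff.

Option 1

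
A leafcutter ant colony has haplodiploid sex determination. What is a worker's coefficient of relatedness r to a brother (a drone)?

0.25

Her haploid brother carries none of their father's genes and a random half of their mother's genome; that half matches the maternal half of her own genome with probability 1/2: r = 1/2 · 1/2 = 1/4.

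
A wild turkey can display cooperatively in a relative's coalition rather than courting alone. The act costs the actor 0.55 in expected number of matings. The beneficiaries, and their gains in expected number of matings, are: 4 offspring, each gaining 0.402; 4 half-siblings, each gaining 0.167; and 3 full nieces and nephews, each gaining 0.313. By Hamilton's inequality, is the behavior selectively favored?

Hamilton's rule: the trait is favored when the sum of r·B over every recipient exceeds the actor's cost C.
r to an offspring = 0.5 (one parent–offspring link: r = (1/2)^1 = 1/2).
r to a half-sibling = 0.25 (half-sibs share one parent — one path of length 2: r = (1/2)^2 = 1/4).
r to a full niece or nephew = 1/4 (full aunt/uncle↔niece/nephew: two paths of length 3 through the shared grandparent pair: r = 2·(1/2)^3 = 1/4).
Summing one r·B term per recipient: 4·0.5·0.402 + 4·0.25·0.167 + 3·0.25·0.313 = 1.20575.
1.20575 > 0.55: the indirect benefit exceeds the cost.

Yes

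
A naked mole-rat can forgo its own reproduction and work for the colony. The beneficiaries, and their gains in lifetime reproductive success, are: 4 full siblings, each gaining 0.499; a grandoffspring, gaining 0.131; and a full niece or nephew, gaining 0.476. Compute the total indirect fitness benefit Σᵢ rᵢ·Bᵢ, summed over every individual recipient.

1.14975

r to a full sibling = 0.5 (full sibs share both parents — two paths of length 2: r = 2·(1/2)^2 = 1/2).
r to a grandoffspring = 1/4 (two parent–offspring links: r = (1/2)^2 = 1/4).
r to a full niece or nephew = 1/4 (full aunt/uncle↔niece/nephew: two paths of length 3 through the shared grandparent pair: r = 2·(1/2)^3 = 1/4).
Summing one r·B term per recipient: 4·0.5·0.499 + 1·0.25·0.131 + 1·0.25·0.476 = 1.14975.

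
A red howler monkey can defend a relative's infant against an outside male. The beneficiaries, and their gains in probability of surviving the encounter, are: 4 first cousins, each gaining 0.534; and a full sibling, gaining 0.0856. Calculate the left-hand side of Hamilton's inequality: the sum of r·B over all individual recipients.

r to a first cousin = 0.125 (first cousins share one grandparent pair — two paths of length 4: r = 2·(1/2)^4 = 1/8).
r to a full sibling = 1/2 (full sibs share both parents — two paths of length 2: r = 2·(1/2)^2 = 1/2).
Summing one r·B term per recipient: 4·0.125·0.534 + 1·0.5·0.0856 = 0.3098.

0.3098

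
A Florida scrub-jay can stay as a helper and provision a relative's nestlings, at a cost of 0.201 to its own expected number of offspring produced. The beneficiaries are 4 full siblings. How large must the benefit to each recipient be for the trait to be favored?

0.1005

r to a full sibling = 1/2 (full sibs share both parents — two paths of length 2: r = 2·(1/2)^2 = 1/2).
Hamilton's rule with n recipients of equal r: n·r·B > C, so B > C/(n·r) = 0.201/(4·0.5) = 0.1005.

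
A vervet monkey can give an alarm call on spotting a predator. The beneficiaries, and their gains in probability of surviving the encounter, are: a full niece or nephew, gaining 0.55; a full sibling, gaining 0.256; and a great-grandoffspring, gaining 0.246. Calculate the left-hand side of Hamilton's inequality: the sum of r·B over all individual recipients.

r to a full niece or nephew = 0.25 (full aunt/uncle↔niece/nephew: two paths of length 3 through the shared grandparent pair: r = 2·(1/2)^3 = 1/4).
r to a full sibling = 0.5 (full sibs share both parents — two paths of length 2: r = 2·(1/2)^2 = 1/2).
r to a great-grandoffspring = 0.125 (three parent–offspring links: r = (1/2)^3 = 1/8).
Summing one r·B term per recipient: 1·0.25·0.55 + 1·0.5·0.256 + 1·0.125·0.246 = 0.29625.

0.29625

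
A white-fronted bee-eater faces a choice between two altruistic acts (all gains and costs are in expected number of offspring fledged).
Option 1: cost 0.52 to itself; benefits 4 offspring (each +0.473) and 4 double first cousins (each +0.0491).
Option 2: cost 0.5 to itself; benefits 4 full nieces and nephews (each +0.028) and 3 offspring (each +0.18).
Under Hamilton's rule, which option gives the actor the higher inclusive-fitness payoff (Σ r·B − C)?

Option 1: r to an offspring = 0.5.
Option 1: r to a double first cousin = 0.25.
Option 1: Σ r·B − C = (4·0.5·0.473 + 4·0.25·0.0491) − 0.52 = 0.4751.
Option 2: r to a full niece or nephew = 0.25.
Option 2: r to an offspring = 0.5.
Option 2: Σ r·B − C = (4·0.25·0.028 + 3·0.5·0.18) − 0.5 = -0.202.
Option 1 has the higher net inclusive-fitness payoff.

Option 1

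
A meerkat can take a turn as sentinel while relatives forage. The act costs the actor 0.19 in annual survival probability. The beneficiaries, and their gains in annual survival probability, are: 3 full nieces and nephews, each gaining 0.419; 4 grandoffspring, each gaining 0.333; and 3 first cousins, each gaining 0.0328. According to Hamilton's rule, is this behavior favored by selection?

Hamilton's rule: the trait is favored when the sum of r·B over every recipient exceeds the actor's cost C.
r to a full niece or nephew = 0.25 (full aunt/uncle↔niece/nephew: two paths of length 3 through the shared grandparent pair: r = 2·(1/2)^3 = 1/4).
r to a grandoffspring = 0.25 (two parent–offspring links: r = (1/2)^2 = 1/4).
r to a first cousin = 1/8 (first cousins share one grandparent pair — two paths of length 4: r = 2·(1/2)^4 = 1/8).
Summing one r·B term per recipient: 3·0.25·0.419 + 4·0.25·0.333 + 3·0.125·0.0328 = 0.65955.
0.65955 > 0.19: the indirect benefit exceeds the cost.

Yes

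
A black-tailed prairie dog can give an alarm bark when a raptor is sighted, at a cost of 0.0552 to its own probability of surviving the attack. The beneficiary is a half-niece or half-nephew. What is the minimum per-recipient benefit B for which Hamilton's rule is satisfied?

r to a half-niece or half-nephew = 0.125 (half-aunt/uncle↔niece/nephew: one path of length 3: r = (1/2)^3 = 1/8).
Hamilton's rule with n recipients of equal r: n·r·B > C, so B > C/(n·r) = 0.0552/(1·0.125) = 0.4416.

0.4416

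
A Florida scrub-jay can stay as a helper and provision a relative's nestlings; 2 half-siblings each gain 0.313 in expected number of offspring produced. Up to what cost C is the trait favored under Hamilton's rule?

0.1565

r to a half-sibling = 1/4 (half-sibs share one parent — one path of length 2: r = (1/2)^2 = 1/4).
Hamilton's rule: n·r·B > C, so the trait is favored while C < n·r·B = 2·0.25·0.313 = 0.1565.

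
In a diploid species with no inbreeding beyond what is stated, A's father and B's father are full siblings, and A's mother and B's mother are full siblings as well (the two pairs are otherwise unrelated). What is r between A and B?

Independent pedigree routes through distinct common ancestors add.
A and B are related in two ways: first cousins through their fathers (r = 1/8) and first cousins through their mothers (r = 1/8) — i.e. double first cousins.
r = 1/8 + 1/8 = 0.25.

0.25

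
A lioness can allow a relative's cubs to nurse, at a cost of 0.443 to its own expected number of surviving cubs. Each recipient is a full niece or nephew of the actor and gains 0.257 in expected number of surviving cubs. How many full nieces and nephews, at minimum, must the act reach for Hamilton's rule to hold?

r to a full niece or nephew = 1/4 (full aunt/uncle↔niece/nephew: two paths of length 3 through the shared grandparent pair: r = 2·(1/2)^3 = 1/4).
Hamilton's rule: n·r·B > C  ⇒  n > C/(r·B) = 0.443/(0.25·0.257) = 6.895.
The smallest integer exceeding 6.895 is 7.

7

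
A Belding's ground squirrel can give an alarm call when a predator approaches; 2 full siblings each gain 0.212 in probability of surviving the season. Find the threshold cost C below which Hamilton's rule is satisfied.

0.212

r to a full sibling = 1/2 (full sibs share both parents — two paths of length 2: r = 2·(1/2)^2 = 1/2).
Hamilton's rule: n·r·B > C, so the trait is favored while C < n·r·B = 2·0.5·0.212 = 0.212.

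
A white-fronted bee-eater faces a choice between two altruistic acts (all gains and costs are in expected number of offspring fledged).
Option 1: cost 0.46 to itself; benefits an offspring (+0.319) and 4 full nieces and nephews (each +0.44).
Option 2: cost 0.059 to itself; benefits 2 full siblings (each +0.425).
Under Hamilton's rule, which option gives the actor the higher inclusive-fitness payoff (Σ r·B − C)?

Option 1: r to an offspring = 0.5.
Option 1: r to a full niece or nephew = 0.25.
Option 1: Σ r·B − C = (1·0.5·0.319 + 4·0.25·0.44) − 0.46 = 0.1395.
Option 2: r to a full sibling = 0.5.
Option 2: Σ r·B − C = (2·0.5·0.425) − 0.059 = 0.366.
Option 2 has the higher net inclusive-fitness payoff.

Option 2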